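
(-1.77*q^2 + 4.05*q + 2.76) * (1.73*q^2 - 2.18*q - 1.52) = -3.0621*q^4 + 10.8651*q^3 - 1.3638*q^2 - 12.1728*q - 4.1952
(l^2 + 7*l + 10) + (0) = l^2 + 7*l + 10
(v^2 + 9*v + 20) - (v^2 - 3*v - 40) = 12*v + 60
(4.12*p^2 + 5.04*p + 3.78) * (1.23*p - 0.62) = 5.0676*p^3 + 3.6448*p^2 + 1.5246*p - 2.3436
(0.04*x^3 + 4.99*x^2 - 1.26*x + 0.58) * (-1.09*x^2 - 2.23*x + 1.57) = -0.0436*x^5 - 5.5283*x^4 - 9.6915*x^3 + 10.0119*x^2 - 3.2716*x + 0.9106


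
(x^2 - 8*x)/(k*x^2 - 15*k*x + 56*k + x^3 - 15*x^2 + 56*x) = x/(k*x - 7*k + x^2 - 7*x)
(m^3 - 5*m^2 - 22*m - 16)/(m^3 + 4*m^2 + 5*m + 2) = (m - 8)/(m + 1)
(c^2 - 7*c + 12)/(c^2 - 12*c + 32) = (c - 3)/(c - 8)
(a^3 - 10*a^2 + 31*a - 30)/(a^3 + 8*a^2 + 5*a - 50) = (a^2 - 8*a + 15)/(a^2 + 10*a + 25)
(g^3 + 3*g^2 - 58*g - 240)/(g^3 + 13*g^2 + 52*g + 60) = (g - 8)/(g + 2)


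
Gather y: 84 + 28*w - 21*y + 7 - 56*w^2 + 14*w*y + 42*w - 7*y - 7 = -56*w^2 + 70*w + y*(14*w - 28) + 84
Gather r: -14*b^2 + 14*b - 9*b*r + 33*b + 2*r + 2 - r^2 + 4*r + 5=-14*b^2 + 47*b - r^2 + r*(6 - 9*b) + 7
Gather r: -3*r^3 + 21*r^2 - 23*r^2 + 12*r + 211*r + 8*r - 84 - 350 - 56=-3*r^3 - 2*r^2 + 231*r - 490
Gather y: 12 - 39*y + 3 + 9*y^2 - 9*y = 9*y^2 - 48*y + 15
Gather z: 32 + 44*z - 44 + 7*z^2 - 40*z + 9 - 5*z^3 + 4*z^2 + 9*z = -5*z^3 + 11*z^2 + 13*z - 3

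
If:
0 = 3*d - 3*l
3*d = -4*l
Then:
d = 0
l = 0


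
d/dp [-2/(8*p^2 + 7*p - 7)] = 2*(16*p + 7)/(8*p^2 + 7*p - 7)^2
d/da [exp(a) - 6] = exp(a)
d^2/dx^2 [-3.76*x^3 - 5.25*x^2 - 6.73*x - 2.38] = -22.56*x - 10.5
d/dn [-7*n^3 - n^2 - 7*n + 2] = -21*n^2 - 2*n - 7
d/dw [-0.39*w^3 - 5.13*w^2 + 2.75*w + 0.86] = -1.17*w^2 - 10.26*w + 2.75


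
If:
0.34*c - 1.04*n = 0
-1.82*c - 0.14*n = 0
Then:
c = 0.00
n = 0.00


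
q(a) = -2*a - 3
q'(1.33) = -2.00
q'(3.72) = -2.00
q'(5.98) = -2.00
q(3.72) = -10.44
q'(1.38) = -2.00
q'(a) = -2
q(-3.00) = 3.00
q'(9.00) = -2.00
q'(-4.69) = -2.00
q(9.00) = -21.00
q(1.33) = -5.66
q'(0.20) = -2.00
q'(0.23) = -2.00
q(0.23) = -3.46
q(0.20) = -3.40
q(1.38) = -5.76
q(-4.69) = 6.38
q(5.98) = -14.96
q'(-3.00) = -2.00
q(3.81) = -10.62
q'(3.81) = -2.00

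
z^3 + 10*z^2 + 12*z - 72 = (z - 2)*(z + 6)^2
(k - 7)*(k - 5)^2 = k^3 - 17*k^2 + 95*k - 175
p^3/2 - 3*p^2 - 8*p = p*(p/2 + 1)*(p - 8)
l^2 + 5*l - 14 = (l - 2)*(l + 7)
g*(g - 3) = g^2 - 3*g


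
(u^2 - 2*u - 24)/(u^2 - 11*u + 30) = (u + 4)/(u - 5)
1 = 1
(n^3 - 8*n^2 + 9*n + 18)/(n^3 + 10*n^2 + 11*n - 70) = (n^3 - 8*n^2 + 9*n + 18)/(n^3 + 10*n^2 + 11*n - 70)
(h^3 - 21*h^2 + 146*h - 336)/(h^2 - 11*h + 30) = (h^2 - 15*h + 56)/(h - 5)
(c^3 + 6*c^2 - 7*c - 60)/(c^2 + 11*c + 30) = (c^2 + c - 12)/(c + 6)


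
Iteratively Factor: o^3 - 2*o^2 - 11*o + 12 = (o + 3)*(o^2 - 5*o + 4) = (o - 4)*(o + 3)*(o - 1)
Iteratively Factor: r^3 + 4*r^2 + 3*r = (r + 1)*(r^2 + 3*r) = (r + 1)*(r + 3)*(r)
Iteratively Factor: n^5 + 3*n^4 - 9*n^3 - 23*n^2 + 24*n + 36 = (n + 3)*(n^4 - 9*n^2 + 4*n + 12) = (n + 3)^2*(n^3 - 3*n^2 + 4) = (n - 2)*(n + 3)^2*(n^2 - n - 2) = (n - 2)*(n + 1)*(n + 3)^2*(n - 2)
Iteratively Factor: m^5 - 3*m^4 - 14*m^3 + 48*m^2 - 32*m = (m - 1)*(m^4 - 2*m^3 - 16*m^2 + 32*m) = m*(m - 1)*(m^3 - 2*m^2 - 16*m + 32) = m*(m - 2)*(m - 1)*(m^2 - 16) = m*(m - 4)*(m - 2)*(m - 1)*(m + 4)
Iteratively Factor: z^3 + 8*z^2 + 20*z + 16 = (z + 2)*(z^2 + 6*z + 8) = (z + 2)^2*(z + 4)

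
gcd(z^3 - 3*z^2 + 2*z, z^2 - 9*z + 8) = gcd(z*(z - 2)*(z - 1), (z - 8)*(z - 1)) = z - 1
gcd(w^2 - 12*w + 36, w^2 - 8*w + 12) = w - 6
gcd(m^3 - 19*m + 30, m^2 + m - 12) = m - 3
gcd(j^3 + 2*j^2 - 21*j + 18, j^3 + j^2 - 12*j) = j - 3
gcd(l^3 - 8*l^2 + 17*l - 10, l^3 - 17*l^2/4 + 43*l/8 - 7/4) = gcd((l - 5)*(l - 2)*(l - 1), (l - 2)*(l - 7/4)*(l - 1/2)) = l - 2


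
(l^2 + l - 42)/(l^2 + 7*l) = (l - 6)/l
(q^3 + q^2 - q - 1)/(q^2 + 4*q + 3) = (q^2 - 1)/(q + 3)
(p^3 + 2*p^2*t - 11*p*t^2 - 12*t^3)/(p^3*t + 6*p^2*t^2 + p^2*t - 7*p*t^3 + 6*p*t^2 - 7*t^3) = (p^3 + 2*p^2*t - 11*p*t^2 - 12*t^3)/(t*(p^3 + 6*p^2*t + p^2 - 7*p*t^2 + 6*p*t - 7*t^2))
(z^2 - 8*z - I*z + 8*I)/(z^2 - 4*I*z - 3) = (z - 8)/(z - 3*I)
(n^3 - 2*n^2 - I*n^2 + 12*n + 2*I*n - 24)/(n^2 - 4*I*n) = n - 2 + 3*I - 6*I/n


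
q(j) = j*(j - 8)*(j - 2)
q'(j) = j*(j - 8) + j*(j - 2) + (j - 8)*(j - 2)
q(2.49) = -6.72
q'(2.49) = -15.20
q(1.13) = 6.75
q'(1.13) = -2.77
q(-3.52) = -223.84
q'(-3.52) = 123.57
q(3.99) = -31.84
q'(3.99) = -16.04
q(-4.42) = -352.43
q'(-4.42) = 163.01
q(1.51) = 4.80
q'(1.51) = -7.36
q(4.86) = -43.64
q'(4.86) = -10.34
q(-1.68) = -59.85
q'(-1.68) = 58.07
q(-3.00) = -165.00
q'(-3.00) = 103.00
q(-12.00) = -3360.00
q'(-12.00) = 688.00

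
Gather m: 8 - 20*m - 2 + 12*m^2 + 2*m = 12*m^2 - 18*m + 6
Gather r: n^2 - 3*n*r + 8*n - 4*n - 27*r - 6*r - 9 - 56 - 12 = n^2 + 4*n + r*(-3*n - 33) - 77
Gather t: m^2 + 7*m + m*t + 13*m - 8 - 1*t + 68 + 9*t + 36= m^2 + 20*m + t*(m + 8) + 96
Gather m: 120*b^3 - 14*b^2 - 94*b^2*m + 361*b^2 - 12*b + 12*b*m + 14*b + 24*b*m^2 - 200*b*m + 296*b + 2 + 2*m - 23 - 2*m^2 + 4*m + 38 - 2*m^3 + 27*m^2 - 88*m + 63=120*b^3 + 347*b^2 + 298*b - 2*m^3 + m^2*(24*b + 25) + m*(-94*b^2 - 188*b - 82) + 80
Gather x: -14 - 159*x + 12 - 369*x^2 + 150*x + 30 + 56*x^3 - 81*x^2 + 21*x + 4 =56*x^3 - 450*x^2 + 12*x + 32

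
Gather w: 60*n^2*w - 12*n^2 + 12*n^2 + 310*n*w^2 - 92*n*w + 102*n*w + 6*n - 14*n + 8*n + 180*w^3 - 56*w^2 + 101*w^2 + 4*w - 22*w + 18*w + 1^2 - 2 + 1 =180*w^3 + w^2*(310*n + 45) + w*(60*n^2 + 10*n)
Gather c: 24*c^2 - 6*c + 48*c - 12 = 24*c^2 + 42*c - 12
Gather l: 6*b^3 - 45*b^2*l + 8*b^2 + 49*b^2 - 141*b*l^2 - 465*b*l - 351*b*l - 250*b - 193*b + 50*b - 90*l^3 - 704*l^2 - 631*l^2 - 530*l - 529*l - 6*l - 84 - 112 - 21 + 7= 6*b^3 + 57*b^2 - 393*b - 90*l^3 + l^2*(-141*b - 1335) + l*(-45*b^2 - 816*b - 1065) - 210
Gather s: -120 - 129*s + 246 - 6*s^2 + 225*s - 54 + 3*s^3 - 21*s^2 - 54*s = 3*s^3 - 27*s^2 + 42*s + 72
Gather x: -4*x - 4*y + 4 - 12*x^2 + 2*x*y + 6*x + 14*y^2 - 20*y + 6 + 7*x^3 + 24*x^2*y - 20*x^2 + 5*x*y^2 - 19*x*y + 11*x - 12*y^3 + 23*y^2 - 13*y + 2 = 7*x^3 + x^2*(24*y - 32) + x*(5*y^2 - 17*y + 13) - 12*y^3 + 37*y^2 - 37*y + 12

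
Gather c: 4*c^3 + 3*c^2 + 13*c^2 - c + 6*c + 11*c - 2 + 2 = 4*c^3 + 16*c^2 + 16*c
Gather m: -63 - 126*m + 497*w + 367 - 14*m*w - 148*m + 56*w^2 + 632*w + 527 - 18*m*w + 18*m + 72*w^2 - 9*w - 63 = m*(-32*w - 256) + 128*w^2 + 1120*w + 768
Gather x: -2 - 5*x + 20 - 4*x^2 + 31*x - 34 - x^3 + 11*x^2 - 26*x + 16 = -x^3 + 7*x^2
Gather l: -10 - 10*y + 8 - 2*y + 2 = -12*y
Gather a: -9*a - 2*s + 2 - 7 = -9*a - 2*s - 5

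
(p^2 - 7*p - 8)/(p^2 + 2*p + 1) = (p - 8)/(p + 1)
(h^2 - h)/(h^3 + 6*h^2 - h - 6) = h/(h^2 + 7*h + 6)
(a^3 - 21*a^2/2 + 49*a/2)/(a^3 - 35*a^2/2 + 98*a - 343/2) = a/(a - 7)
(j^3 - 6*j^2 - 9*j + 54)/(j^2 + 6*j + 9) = (j^2 - 9*j + 18)/(j + 3)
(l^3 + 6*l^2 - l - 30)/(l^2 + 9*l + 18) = (l^2 + 3*l - 10)/(l + 6)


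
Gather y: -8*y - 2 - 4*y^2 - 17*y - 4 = -4*y^2 - 25*y - 6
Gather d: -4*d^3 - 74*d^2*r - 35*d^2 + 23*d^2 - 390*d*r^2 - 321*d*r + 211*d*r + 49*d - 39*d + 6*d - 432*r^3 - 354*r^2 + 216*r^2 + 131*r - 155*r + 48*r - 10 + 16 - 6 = -4*d^3 + d^2*(-74*r - 12) + d*(-390*r^2 - 110*r + 16) - 432*r^3 - 138*r^2 + 24*r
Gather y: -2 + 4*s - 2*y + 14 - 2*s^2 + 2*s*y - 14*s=-2*s^2 - 10*s + y*(2*s - 2) + 12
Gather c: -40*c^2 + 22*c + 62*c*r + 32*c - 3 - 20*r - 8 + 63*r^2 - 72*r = -40*c^2 + c*(62*r + 54) + 63*r^2 - 92*r - 11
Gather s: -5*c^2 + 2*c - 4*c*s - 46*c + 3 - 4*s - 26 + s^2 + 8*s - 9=-5*c^2 - 44*c + s^2 + s*(4 - 4*c) - 32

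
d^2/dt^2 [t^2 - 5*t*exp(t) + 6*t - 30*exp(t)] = -5*t*exp(t) - 40*exp(t) + 2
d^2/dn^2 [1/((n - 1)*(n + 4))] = 2*((n - 1)^2 + (n - 1)*(n + 4) + (n + 4)^2)/((n - 1)^3*(n + 4)^3)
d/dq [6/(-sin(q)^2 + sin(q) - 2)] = 6*(2*sin(q) - 1)*cos(q)/(sin(q)^2 - sin(q) + 2)^2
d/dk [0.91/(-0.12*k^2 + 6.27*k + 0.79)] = (0.2184*k - 5.7057)/(-0.12*k^2 + 6.27*k + 0.79)^2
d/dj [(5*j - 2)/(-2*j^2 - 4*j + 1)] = (10*j^2 - 8*j - 3)/(4*j^4 + 16*j^3 + 12*j^2 - 8*j + 1)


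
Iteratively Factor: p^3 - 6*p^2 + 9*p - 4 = (p - 4)*(p^2 - 2*p + 1) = (p - 4)*(p - 1)*(p - 1)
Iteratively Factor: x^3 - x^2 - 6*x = (x + 2)*(x^2 - 3*x) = (x - 3)*(x + 2)*(x)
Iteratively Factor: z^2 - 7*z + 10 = (z - 5)*(z - 2)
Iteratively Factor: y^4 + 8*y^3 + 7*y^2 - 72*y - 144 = (y + 4)*(y^3 + 4*y^2 - 9*y - 36) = (y - 3)*(y + 4)*(y^2 + 7*y + 12) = (y - 3)*(y + 3)*(y + 4)*(y + 4)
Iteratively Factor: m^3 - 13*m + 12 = (m - 3)*(m^2 + 3*m - 4) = (m - 3)*(m - 1)*(m + 4)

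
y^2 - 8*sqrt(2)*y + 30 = (y - 5*sqrt(2))*(y - 3*sqrt(2))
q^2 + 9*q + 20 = (q + 4)*(q + 5)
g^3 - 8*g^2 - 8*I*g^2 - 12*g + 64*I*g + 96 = (g - 8)*(g - 6*I)*(g - 2*I)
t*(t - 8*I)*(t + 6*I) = t^3 - 2*I*t^2 + 48*t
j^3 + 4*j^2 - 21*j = j*(j - 3)*(j + 7)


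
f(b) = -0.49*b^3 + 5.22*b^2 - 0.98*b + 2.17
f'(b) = -1.47*b^2 + 10.44*b - 0.98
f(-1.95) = 27.56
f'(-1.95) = -26.93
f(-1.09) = 10.07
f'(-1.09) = -14.11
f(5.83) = 76.78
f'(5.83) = 9.92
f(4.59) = 60.26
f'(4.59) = 15.97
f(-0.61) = 4.82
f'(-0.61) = -7.90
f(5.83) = 76.78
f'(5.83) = 9.92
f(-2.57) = 47.48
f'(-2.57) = -37.52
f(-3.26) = 77.82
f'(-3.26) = -50.64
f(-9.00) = 791.02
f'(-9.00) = -214.01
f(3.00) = 32.98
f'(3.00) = 17.11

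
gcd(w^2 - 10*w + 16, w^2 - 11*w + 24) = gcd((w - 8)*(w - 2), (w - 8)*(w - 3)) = w - 8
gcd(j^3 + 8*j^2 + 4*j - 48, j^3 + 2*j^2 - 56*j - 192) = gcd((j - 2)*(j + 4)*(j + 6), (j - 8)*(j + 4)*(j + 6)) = j^2 + 10*j + 24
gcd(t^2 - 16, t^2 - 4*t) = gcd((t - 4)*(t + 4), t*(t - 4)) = t - 4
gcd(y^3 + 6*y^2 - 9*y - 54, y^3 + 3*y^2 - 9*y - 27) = y^2 - 9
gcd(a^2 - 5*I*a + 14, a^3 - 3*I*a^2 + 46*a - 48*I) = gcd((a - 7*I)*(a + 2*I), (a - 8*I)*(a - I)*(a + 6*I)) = 1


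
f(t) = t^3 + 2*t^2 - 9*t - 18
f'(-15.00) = 606.00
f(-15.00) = -2808.00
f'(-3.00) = 6.00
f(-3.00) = 0.00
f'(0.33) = -7.35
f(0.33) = -20.72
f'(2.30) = 16.07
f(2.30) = -15.95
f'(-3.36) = 11.43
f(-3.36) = -3.11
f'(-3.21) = 9.07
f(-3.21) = -1.58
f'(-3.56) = 14.78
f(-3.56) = -5.73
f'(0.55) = -5.89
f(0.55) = -22.18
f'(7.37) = 183.43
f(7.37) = 424.62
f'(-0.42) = -10.15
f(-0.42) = -13.94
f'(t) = 3*t^2 + 4*t - 9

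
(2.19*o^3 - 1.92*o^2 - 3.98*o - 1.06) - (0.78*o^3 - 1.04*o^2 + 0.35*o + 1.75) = 1.41*o^3 - 0.88*o^2 - 4.33*o - 2.81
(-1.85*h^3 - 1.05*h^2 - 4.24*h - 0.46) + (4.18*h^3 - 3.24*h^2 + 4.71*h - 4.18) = 2.33*h^3 - 4.29*h^2 + 0.47*h - 4.64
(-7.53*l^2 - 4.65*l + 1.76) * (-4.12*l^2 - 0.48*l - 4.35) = 31.0236*l^4 + 22.7724*l^3 + 27.7363*l^2 + 19.3827*l - 7.656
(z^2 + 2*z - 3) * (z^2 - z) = z^4 + z^3 - 5*z^2 + 3*z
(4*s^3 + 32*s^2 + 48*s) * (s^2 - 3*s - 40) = 4*s^5 + 20*s^4 - 208*s^3 - 1424*s^2 - 1920*s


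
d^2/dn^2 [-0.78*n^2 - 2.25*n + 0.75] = -1.56000000000000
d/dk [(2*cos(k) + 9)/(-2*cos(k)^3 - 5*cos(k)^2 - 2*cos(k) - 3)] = -8*(48*cos(k) + 16*cos(2*k) + cos(3*k) + 22)*sin(k)/(7*cos(k) + 5*cos(2*k) + cos(3*k) + 11)^2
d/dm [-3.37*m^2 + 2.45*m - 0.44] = 2.45 - 6.74*m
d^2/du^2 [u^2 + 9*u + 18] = 2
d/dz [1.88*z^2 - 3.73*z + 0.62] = 3.76*z - 3.73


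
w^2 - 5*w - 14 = (w - 7)*(w + 2)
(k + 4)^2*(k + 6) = k^3 + 14*k^2 + 64*k + 96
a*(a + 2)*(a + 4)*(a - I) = a^4 + 6*a^3 - I*a^3 + 8*a^2 - 6*I*a^2 - 8*I*a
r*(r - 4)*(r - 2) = r^3 - 6*r^2 + 8*r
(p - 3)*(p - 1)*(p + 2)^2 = p^4 - 9*p^2 - 4*p + 12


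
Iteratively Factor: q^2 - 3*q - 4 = (q - 4)*(q + 1)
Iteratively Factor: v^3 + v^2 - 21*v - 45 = (v - 5)*(v^2 + 6*v + 9) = (v - 5)*(v + 3)*(v + 3)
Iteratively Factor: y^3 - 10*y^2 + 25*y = (y - 5)*(y^2 - 5*y) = y*(y - 5)*(y - 5)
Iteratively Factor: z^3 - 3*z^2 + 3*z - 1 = (z - 1)*(z^2 - 2*z + 1) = (z - 1)^2*(z - 1)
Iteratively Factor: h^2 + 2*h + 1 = (h + 1)*(h + 1)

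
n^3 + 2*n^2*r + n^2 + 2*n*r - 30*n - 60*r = (n - 5)*(n + 6)*(n + 2*r)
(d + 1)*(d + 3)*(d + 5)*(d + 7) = d^4 + 16*d^3 + 86*d^2 + 176*d + 105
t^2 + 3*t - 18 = (t - 3)*(t + 6)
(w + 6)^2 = w^2 + 12*w + 36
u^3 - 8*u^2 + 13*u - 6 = (u - 6)*(u - 1)^2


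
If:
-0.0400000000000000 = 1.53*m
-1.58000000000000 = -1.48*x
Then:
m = -0.03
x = 1.07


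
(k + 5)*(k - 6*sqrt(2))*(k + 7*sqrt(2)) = k^3 + sqrt(2)*k^2 + 5*k^2 - 84*k + 5*sqrt(2)*k - 420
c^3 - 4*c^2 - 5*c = c*(c - 5)*(c + 1)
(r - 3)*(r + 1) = r^2 - 2*r - 3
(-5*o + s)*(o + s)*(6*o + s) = -30*o^3 - 29*o^2*s + 2*o*s^2 + s^3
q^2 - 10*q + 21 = (q - 7)*(q - 3)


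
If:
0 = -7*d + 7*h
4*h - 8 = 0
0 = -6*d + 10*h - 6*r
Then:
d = 2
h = 2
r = 4/3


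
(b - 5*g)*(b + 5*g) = b^2 - 25*g^2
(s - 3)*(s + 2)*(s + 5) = s^3 + 4*s^2 - 11*s - 30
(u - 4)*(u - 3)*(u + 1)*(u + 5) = u^4 - u^3 - 25*u^2 + 37*u + 60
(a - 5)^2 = a^2 - 10*a + 25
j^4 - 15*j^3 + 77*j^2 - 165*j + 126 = (j - 7)*(j - 3)^2*(j - 2)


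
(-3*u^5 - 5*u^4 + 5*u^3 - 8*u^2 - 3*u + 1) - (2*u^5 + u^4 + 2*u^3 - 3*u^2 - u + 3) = -5*u^5 - 6*u^4 + 3*u^3 - 5*u^2 - 2*u - 2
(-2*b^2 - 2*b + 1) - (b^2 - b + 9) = -3*b^2 - b - 8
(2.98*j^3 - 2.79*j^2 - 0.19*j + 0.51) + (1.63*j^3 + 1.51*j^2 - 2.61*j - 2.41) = 4.61*j^3 - 1.28*j^2 - 2.8*j - 1.9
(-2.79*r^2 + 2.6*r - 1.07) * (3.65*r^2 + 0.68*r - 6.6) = -10.1835*r^4 + 7.5928*r^3 + 16.2765*r^2 - 17.8876*r + 7.062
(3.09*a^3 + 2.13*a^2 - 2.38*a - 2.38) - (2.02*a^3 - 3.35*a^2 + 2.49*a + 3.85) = 1.07*a^3 + 5.48*a^2 - 4.87*a - 6.23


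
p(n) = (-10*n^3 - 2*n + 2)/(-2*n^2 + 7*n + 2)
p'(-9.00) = 4.58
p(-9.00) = -32.78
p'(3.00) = -109.20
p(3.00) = -54.80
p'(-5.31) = 4.17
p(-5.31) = -16.49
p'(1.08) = -4.46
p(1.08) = -1.77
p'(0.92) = -3.50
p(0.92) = -1.13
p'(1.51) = -8.26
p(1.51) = -4.43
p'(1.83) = -12.94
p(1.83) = -7.76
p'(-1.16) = 1.82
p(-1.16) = -2.26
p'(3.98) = -1450.20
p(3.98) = 349.52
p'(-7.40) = 4.46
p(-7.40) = -25.54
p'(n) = (4*n - 7)*(-10*n^3 - 2*n + 2)/(-2*n^2 + 7*n + 2)^2 + (-30*n^2 - 2)/(-2*n^2 + 7*n + 2)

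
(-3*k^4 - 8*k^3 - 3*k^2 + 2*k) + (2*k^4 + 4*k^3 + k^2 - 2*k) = -k^4 - 4*k^3 - 2*k^2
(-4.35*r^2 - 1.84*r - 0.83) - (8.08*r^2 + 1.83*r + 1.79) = -12.43*r^2 - 3.67*r - 2.62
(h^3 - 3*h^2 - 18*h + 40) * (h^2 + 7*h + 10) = h^5 + 4*h^4 - 29*h^3 - 116*h^2 + 100*h + 400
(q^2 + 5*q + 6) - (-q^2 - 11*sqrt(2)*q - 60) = 2*q^2 + 5*q + 11*sqrt(2)*q + 66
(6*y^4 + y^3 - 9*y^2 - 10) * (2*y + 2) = 12*y^5 + 14*y^4 - 16*y^3 - 18*y^2 - 20*y - 20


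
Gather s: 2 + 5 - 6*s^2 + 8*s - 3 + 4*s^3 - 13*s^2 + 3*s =4*s^3 - 19*s^2 + 11*s + 4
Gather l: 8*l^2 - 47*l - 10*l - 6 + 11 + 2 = 8*l^2 - 57*l + 7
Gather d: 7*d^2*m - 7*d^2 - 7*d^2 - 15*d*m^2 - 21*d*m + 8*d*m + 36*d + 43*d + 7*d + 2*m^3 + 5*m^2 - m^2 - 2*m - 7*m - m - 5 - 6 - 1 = d^2*(7*m - 14) + d*(-15*m^2 - 13*m + 86) + 2*m^3 + 4*m^2 - 10*m - 12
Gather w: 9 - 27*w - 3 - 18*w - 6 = -45*w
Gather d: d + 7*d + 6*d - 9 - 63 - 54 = 14*d - 126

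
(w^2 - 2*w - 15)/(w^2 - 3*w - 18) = (w - 5)/(w - 6)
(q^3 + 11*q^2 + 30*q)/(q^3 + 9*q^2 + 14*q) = (q^2 + 11*q + 30)/(q^2 + 9*q + 14)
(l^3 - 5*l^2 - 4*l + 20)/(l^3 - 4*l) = (l - 5)/l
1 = 1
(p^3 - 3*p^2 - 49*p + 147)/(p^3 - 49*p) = (p - 3)/p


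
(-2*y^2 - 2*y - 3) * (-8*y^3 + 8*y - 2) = 16*y^5 + 16*y^4 + 8*y^3 - 12*y^2 - 20*y + 6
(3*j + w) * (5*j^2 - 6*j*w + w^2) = 15*j^3 - 13*j^2*w - 3*j*w^2 + w^3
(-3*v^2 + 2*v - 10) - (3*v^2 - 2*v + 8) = -6*v^2 + 4*v - 18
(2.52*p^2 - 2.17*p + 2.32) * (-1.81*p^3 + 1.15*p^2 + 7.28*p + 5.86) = -4.5612*p^5 + 6.8257*p^4 + 11.6509*p^3 + 1.6376*p^2 + 4.1734*p + 13.5952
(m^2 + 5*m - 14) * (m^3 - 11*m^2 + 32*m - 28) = m^5 - 6*m^4 - 37*m^3 + 286*m^2 - 588*m + 392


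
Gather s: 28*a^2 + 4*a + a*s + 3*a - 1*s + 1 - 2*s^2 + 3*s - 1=28*a^2 + 7*a - 2*s^2 + s*(a + 2)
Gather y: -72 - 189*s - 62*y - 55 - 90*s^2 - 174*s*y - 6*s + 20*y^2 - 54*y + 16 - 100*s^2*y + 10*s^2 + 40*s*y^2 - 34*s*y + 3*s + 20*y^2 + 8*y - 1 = -80*s^2 - 192*s + y^2*(40*s + 40) + y*(-100*s^2 - 208*s - 108) - 112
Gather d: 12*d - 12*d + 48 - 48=0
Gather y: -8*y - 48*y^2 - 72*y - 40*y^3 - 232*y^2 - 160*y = -40*y^3 - 280*y^2 - 240*y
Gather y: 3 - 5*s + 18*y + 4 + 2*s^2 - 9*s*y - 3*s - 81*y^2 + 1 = 2*s^2 - 8*s - 81*y^2 + y*(18 - 9*s) + 8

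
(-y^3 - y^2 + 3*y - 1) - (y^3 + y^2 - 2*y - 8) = -2*y^3 - 2*y^2 + 5*y + 7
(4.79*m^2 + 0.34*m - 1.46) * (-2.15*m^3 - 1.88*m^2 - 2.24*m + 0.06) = -10.2985*m^5 - 9.7362*m^4 - 8.2298*m^3 + 2.2706*m^2 + 3.2908*m - 0.0876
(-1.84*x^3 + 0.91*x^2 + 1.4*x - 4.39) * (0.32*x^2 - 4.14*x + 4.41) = -0.5888*x^5 + 7.9088*x^4 - 11.4338*x^3 - 3.1877*x^2 + 24.3486*x - 19.3599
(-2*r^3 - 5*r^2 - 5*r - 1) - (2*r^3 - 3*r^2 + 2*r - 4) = -4*r^3 - 2*r^2 - 7*r + 3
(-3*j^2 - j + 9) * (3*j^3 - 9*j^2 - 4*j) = -9*j^5 + 24*j^4 + 48*j^3 - 77*j^2 - 36*j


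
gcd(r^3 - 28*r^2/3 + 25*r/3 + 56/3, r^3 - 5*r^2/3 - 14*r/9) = r - 7/3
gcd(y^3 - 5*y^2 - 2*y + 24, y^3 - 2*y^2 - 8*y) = y^2 - 2*y - 8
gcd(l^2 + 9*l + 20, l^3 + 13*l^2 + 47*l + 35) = l + 5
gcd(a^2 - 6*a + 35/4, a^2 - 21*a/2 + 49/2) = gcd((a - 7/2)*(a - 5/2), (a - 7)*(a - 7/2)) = a - 7/2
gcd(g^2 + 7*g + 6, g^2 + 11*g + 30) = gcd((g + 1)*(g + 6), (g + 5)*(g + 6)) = g + 6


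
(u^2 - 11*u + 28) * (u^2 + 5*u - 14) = u^4 - 6*u^3 - 41*u^2 + 294*u - 392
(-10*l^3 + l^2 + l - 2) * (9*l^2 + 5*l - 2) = -90*l^5 - 41*l^4 + 34*l^3 - 15*l^2 - 12*l + 4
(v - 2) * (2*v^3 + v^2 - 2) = 2*v^4 - 3*v^3 - 2*v^2 - 2*v + 4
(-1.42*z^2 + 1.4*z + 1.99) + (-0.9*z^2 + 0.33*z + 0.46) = -2.32*z^2 + 1.73*z + 2.45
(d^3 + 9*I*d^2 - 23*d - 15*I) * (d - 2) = d^4 - 2*d^3 + 9*I*d^3 - 23*d^2 - 18*I*d^2 + 46*d - 15*I*d + 30*I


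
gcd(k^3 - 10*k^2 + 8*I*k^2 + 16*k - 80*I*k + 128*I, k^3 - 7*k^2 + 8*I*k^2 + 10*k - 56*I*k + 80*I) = k^2 + k*(-2 + 8*I) - 16*I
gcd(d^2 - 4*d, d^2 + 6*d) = d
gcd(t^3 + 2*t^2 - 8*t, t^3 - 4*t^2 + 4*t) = t^2 - 2*t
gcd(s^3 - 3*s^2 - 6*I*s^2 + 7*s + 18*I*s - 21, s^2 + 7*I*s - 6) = s + I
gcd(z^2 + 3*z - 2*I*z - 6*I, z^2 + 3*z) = z + 3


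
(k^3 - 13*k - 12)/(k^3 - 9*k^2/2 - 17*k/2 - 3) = 2*(k^2 - k - 12)/(2*k^2 - 11*k - 6)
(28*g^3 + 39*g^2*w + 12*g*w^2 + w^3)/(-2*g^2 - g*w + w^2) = (28*g^2 + 11*g*w + w^2)/(-2*g + w)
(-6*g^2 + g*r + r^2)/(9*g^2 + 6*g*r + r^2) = (-2*g + r)/(3*g + r)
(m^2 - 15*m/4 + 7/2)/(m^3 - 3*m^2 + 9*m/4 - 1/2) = (4*m - 7)/(4*m^2 - 4*m + 1)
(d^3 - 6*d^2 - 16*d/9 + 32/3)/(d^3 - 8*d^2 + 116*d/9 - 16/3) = (3*d + 4)/(3*d - 2)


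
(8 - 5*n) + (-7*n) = 8 - 12*n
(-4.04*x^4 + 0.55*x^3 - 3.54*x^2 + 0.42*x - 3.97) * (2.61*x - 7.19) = -10.5444*x^5 + 30.4831*x^4 - 13.1939*x^3 + 26.5488*x^2 - 13.3815*x + 28.5443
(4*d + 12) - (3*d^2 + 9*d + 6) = -3*d^2 - 5*d + 6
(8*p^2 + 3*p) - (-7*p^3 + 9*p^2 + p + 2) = 7*p^3 - p^2 + 2*p - 2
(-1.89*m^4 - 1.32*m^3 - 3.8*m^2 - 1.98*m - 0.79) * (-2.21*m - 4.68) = 4.1769*m^5 + 11.7624*m^4 + 14.5756*m^3 + 22.1598*m^2 + 11.0123*m + 3.6972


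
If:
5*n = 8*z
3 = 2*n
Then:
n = 3/2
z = 15/16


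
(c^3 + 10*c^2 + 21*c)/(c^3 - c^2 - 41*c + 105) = c*(c + 3)/(c^2 - 8*c + 15)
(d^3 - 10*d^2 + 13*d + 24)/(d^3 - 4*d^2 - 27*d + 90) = (d^2 - 7*d - 8)/(d^2 - d - 30)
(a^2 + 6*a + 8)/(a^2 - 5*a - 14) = (a + 4)/(a - 7)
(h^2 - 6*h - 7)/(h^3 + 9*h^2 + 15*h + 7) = (h - 7)/(h^2 + 8*h + 7)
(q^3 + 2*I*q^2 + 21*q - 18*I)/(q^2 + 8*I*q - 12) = (q^2 - 4*I*q - 3)/(q + 2*I)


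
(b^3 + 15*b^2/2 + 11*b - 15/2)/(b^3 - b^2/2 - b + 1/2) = (b^2 + 8*b + 15)/(b^2 - 1)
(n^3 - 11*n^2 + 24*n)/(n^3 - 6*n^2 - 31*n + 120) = n/(n + 5)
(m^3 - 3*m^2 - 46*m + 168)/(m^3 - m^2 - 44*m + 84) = (m - 4)/(m - 2)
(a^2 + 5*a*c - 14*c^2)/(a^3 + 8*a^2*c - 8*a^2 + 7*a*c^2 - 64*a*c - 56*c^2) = (a - 2*c)/(a^2 + a*c - 8*a - 8*c)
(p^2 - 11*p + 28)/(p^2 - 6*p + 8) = (p - 7)/(p - 2)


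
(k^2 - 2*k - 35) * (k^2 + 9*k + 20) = k^4 + 7*k^3 - 33*k^2 - 355*k - 700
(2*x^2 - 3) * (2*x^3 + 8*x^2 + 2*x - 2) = 4*x^5 + 16*x^4 - 2*x^3 - 28*x^2 - 6*x + 6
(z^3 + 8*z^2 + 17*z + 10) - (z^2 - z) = z^3 + 7*z^2 + 18*z + 10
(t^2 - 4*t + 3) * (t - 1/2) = t^3 - 9*t^2/2 + 5*t - 3/2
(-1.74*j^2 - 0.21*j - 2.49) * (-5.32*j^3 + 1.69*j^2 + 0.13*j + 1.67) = 9.2568*j^5 - 1.8234*j^4 + 12.6657*j^3 - 7.1412*j^2 - 0.6744*j - 4.1583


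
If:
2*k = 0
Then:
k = 0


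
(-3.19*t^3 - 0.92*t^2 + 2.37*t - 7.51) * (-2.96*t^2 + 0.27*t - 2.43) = 9.4424*t^5 + 1.8619*t^4 + 0.4881*t^3 + 25.1051*t^2 - 7.7868*t + 18.2493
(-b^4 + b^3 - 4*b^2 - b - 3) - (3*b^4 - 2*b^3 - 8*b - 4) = -4*b^4 + 3*b^3 - 4*b^2 + 7*b + 1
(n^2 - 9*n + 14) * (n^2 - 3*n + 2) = n^4 - 12*n^3 + 43*n^2 - 60*n + 28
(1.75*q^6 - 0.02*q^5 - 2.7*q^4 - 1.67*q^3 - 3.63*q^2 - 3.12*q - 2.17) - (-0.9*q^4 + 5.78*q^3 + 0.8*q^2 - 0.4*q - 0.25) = 1.75*q^6 - 0.02*q^5 - 1.8*q^4 - 7.45*q^3 - 4.43*q^2 - 2.72*q - 1.92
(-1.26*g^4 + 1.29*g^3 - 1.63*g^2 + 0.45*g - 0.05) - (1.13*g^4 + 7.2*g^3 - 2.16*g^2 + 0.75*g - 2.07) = -2.39*g^4 - 5.91*g^3 + 0.53*g^2 - 0.3*g + 2.02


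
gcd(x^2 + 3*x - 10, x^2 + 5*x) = x + 5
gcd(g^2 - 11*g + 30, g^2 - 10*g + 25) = g - 5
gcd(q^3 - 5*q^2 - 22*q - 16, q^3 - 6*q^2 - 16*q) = q^2 - 6*q - 16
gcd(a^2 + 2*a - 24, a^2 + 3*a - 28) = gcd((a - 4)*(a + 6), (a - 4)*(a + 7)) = a - 4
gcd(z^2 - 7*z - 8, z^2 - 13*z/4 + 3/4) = 1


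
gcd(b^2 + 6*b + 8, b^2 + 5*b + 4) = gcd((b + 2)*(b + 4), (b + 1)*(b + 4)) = b + 4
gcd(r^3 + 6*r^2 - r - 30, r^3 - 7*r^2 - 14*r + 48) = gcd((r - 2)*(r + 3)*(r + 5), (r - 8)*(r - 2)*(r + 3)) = r^2 + r - 6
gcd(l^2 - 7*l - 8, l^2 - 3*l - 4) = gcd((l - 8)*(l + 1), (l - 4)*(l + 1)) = l + 1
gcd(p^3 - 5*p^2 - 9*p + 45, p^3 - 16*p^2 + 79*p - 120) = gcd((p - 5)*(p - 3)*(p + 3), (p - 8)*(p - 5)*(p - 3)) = p^2 - 8*p + 15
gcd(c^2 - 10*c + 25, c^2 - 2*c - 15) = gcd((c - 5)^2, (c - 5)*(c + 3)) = c - 5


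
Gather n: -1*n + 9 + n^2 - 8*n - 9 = n^2 - 9*n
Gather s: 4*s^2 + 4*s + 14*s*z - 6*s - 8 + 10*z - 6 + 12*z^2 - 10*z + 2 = 4*s^2 + s*(14*z - 2) + 12*z^2 - 12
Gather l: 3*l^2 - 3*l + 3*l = 3*l^2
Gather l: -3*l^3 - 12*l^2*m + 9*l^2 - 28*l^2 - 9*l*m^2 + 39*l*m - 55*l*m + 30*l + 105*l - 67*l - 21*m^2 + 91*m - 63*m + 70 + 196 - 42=-3*l^3 + l^2*(-12*m - 19) + l*(-9*m^2 - 16*m + 68) - 21*m^2 + 28*m + 224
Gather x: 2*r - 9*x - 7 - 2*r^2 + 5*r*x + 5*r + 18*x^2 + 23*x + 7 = -2*r^2 + 7*r + 18*x^2 + x*(5*r + 14)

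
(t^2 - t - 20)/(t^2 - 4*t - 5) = (t + 4)/(t + 1)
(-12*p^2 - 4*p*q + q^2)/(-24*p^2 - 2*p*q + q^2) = (2*p + q)/(4*p + q)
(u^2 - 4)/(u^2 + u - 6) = (u + 2)/(u + 3)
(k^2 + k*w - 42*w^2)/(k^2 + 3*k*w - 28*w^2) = (-k + 6*w)/(-k + 4*w)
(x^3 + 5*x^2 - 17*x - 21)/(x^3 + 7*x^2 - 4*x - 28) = (x^2 - 2*x - 3)/(x^2 - 4)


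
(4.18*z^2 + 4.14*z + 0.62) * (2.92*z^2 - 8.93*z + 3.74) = 12.2056*z^4 - 25.2386*z^3 - 19.5266*z^2 + 9.947*z + 2.3188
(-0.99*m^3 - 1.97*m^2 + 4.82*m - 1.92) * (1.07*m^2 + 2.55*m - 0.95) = -1.0593*m^5 - 4.6324*m^4 + 1.0744*m^3 + 12.1081*m^2 - 9.475*m + 1.824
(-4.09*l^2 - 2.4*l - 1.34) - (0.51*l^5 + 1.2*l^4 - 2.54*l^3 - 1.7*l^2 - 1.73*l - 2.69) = -0.51*l^5 - 1.2*l^4 + 2.54*l^3 - 2.39*l^2 - 0.67*l + 1.35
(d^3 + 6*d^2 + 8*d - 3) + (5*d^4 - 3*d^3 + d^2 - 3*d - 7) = 5*d^4 - 2*d^3 + 7*d^2 + 5*d - 10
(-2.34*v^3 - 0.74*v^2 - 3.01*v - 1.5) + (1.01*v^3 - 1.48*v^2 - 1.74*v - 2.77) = -1.33*v^3 - 2.22*v^2 - 4.75*v - 4.27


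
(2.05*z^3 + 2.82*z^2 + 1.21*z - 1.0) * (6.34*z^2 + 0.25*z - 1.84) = 12.997*z^5 + 18.3913*z^4 + 4.6044*z^3 - 11.2263*z^2 - 2.4764*z + 1.84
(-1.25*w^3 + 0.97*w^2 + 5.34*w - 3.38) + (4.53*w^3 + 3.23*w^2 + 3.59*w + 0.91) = 3.28*w^3 + 4.2*w^2 + 8.93*w - 2.47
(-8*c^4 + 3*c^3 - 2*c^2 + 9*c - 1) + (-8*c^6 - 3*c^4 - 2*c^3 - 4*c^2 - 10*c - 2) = -8*c^6 - 11*c^4 + c^3 - 6*c^2 - c - 3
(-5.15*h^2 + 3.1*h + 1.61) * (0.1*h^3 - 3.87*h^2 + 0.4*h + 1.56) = -0.515*h^5 + 20.2405*h^4 - 13.896*h^3 - 13.0247*h^2 + 5.48*h + 2.5116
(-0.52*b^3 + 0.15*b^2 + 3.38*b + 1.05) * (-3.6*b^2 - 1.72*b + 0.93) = 1.872*b^5 + 0.3544*b^4 - 12.9096*b^3 - 9.4541*b^2 + 1.3374*b + 0.9765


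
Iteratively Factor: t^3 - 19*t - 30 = (t + 3)*(t^2 - 3*t - 10) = (t + 2)*(t + 3)*(t - 5)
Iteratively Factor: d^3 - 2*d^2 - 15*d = (d)*(d^2 - 2*d - 15) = d*(d + 3)*(d - 5)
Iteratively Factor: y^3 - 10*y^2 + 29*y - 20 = (y - 1)*(y^2 - 9*y + 20) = (y - 4)*(y - 1)*(y - 5)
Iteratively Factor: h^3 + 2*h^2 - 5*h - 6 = (h + 1)*(h^2 + h - 6) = (h - 2)*(h + 1)*(h + 3)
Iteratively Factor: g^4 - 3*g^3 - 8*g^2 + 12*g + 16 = (g + 2)*(g^3 - 5*g^2 + 2*g + 8) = (g + 1)*(g + 2)*(g^2 - 6*g + 8) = (g - 2)*(g + 1)*(g + 2)*(g - 4)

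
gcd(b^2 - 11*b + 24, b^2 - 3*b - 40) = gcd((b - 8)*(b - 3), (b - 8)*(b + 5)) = b - 8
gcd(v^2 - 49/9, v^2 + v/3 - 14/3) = v + 7/3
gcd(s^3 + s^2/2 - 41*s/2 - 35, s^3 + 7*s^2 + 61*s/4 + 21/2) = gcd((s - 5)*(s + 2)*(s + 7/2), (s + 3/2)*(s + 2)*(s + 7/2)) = s^2 + 11*s/2 + 7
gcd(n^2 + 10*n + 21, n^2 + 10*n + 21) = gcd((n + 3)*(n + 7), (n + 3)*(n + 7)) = n^2 + 10*n + 21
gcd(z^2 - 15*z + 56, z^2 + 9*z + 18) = 1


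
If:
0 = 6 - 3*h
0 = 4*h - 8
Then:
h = 2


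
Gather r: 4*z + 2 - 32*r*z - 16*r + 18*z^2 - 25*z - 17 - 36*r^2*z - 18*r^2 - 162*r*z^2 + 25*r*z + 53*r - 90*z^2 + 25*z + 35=r^2*(-36*z - 18) + r*(-162*z^2 - 7*z + 37) - 72*z^2 + 4*z + 20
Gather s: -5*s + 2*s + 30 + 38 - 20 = 48 - 3*s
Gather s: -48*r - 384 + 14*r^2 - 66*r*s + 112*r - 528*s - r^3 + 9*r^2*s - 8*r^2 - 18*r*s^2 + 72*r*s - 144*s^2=-r^3 + 6*r^2 + 64*r + s^2*(-18*r - 144) + s*(9*r^2 + 6*r - 528) - 384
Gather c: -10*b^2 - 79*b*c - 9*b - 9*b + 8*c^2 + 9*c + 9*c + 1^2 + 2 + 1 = -10*b^2 - 18*b + 8*c^2 + c*(18 - 79*b) + 4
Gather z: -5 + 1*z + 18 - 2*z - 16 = -z - 3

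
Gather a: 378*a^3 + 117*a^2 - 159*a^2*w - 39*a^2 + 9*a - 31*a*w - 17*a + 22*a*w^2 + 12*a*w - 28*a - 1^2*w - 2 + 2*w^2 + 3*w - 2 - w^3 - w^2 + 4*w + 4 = 378*a^3 + a^2*(78 - 159*w) + a*(22*w^2 - 19*w - 36) - w^3 + w^2 + 6*w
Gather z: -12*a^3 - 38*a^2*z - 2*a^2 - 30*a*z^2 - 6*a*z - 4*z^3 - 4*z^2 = -12*a^3 - 2*a^2 - 4*z^3 + z^2*(-30*a - 4) + z*(-38*a^2 - 6*a)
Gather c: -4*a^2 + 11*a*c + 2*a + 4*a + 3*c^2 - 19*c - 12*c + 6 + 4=-4*a^2 + 6*a + 3*c^2 + c*(11*a - 31) + 10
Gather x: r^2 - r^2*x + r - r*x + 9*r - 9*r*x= r^2 + 10*r + x*(-r^2 - 10*r)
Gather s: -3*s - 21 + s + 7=-2*s - 14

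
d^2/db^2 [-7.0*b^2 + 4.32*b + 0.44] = -14.0000000000000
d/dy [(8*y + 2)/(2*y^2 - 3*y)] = 2*(-8*y^2 - 4*y + 3)/(y^2*(4*y^2 - 12*y + 9))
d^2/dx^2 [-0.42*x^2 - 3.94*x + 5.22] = -0.840000000000000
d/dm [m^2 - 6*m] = 2*m - 6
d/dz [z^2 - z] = 2*z - 1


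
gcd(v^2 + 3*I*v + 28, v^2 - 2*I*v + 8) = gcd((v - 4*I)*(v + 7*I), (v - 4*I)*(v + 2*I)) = v - 4*I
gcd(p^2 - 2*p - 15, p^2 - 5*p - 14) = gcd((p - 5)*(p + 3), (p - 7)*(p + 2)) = 1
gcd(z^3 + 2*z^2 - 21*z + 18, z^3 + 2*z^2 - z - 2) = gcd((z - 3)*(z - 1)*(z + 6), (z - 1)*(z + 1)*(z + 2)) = z - 1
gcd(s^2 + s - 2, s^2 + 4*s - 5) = s - 1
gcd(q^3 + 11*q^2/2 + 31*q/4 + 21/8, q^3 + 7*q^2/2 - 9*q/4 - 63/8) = q^2 + 5*q + 21/4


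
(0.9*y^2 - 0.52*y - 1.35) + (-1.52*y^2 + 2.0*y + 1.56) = -0.62*y^2 + 1.48*y + 0.21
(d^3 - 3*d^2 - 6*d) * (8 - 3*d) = -3*d^4 + 17*d^3 - 6*d^2 - 48*d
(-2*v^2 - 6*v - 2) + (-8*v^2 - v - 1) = -10*v^2 - 7*v - 3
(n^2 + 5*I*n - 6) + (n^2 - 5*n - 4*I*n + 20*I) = 2*n^2 - 5*n + I*n - 6 + 20*I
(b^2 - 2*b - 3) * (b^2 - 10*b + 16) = b^4 - 12*b^3 + 33*b^2 - 2*b - 48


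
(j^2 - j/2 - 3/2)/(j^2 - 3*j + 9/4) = 2*(j + 1)/(2*j - 3)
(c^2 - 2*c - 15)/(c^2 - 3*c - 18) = (c - 5)/(c - 6)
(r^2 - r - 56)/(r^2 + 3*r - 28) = (r - 8)/(r - 4)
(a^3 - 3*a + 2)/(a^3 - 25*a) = (a^3 - 3*a + 2)/(a*(a^2 - 25))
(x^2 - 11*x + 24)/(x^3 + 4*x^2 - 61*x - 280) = (x - 3)/(x^2 + 12*x + 35)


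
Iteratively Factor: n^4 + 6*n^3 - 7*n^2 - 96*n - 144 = (n + 4)*(n^3 + 2*n^2 - 15*n - 36) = (n + 3)*(n + 4)*(n^2 - n - 12) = (n - 4)*(n + 3)*(n + 4)*(n + 3)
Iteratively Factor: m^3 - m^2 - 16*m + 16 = (m + 4)*(m^2 - 5*m + 4) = (m - 1)*(m + 4)*(m - 4)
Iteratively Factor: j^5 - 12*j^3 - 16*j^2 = (j)*(j^4 - 12*j^2 - 16*j) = j*(j - 4)*(j^3 + 4*j^2 + 4*j) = j*(j - 4)*(j + 2)*(j^2 + 2*j) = j^2*(j - 4)*(j + 2)*(j + 2)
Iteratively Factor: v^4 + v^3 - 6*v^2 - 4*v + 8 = (v + 2)*(v^3 - v^2 - 4*v + 4) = (v - 1)*(v + 2)*(v^2 - 4) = (v - 1)*(v + 2)^2*(v - 2)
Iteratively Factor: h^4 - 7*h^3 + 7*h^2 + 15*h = (h - 3)*(h^3 - 4*h^2 - 5*h) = (h - 3)*(h + 1)*(h^2 - 5*h) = h*(h - 3)*(h + 1)*(h - 5)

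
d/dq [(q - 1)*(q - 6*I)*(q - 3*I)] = 3*q^2 + q*(-2 - 18*I) - 18 + 9*I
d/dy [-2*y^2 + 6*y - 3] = 6 - 4*y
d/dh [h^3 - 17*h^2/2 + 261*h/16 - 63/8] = 3*h^2 - 17*h + 261/16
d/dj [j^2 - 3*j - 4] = 2*j - 3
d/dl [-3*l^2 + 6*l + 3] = 6 - 6*l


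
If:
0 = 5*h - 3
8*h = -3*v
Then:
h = 3/5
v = -8/5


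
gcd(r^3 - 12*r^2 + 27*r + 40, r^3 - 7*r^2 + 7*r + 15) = r^2 - 4*r - 5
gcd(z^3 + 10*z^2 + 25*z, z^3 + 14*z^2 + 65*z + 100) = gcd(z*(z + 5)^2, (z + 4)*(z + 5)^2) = z^2 + 10*z + 25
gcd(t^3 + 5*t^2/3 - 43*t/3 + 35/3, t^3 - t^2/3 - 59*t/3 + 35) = t^2 + 8*t/3 - 35/3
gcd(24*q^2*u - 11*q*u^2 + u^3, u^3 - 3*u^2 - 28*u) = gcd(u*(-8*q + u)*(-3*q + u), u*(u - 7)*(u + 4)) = u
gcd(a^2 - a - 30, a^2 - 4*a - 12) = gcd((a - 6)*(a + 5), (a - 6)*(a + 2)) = a - 6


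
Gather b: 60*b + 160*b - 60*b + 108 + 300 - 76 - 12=160*b + 320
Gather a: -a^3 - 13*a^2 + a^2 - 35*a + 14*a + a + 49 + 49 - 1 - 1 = -a^3 - 12*a^2 - 20*a + 96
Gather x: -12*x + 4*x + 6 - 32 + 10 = -8*x - 16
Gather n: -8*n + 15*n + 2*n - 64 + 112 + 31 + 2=9*n + 81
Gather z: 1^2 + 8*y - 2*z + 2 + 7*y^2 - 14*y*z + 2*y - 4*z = 7*y^2 + 10*y + z*(-14*y - 6) + 3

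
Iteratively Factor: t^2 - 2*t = (t)*(t - 2)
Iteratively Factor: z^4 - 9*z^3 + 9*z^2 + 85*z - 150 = (z - 5)*(z^3 - 4*z^2 - 11*z + 30) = (z - 5)*(z - 2)*(z^2 - 2*z - 15) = (z - 5)*(z - 2)*(z + 3)*(z - 5)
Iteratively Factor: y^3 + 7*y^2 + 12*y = (y)*(y^2 + 7*y + 12) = y*(y + 3)*(y + 4)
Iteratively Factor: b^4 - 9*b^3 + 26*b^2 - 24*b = (b - 4)*(b^3 - 5*b^2 + 6*b) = b*(b - 4)*(b^2 - 5*b + 6) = b*(b - 4)*(b - 3)*(b - 2)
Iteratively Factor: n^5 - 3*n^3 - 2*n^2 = (n + 1)*(n^4 - n^3 - 2*n^2) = n*(n + 1)*(n^3 - n^2 - 2*n) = n*(n - 2)*(n + 1)*(n^2 + n) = n^2*(n - 2)*(n + 1)*(n + 1)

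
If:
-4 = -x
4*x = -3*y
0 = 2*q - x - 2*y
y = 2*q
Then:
No Solution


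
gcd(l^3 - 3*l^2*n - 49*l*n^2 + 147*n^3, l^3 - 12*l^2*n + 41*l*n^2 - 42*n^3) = l^2 - 10*l*n + 21*n^2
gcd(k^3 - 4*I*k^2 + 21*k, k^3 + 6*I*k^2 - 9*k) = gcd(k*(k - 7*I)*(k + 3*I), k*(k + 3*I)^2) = k^2 + 3*I*k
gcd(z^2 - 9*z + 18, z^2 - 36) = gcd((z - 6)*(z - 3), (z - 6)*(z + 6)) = z - 6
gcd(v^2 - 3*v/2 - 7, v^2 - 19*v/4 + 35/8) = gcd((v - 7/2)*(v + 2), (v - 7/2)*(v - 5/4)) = v - 7/2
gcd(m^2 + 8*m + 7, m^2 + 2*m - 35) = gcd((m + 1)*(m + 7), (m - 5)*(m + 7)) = m + 7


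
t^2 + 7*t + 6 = (t + 1)*(t + 6)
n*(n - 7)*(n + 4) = n^3 - 3*n^2 - 28*n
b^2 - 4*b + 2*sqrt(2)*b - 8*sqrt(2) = (b - 4)*(b + 2*sqrt(2))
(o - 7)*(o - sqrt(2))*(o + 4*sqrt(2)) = o^3 - 7*o^2 + 3*sqrt(2)*o^2 - 21*sqrt(2)*o - 8*o + 56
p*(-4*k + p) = -4*k*p + p^2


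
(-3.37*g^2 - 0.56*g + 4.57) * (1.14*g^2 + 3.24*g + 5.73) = -3.8418*g^4 - 11.5572*g^3 - 15.9147*g^2 + 11.598*g + 26.1861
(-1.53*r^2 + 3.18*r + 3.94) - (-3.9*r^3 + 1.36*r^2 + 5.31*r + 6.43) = 3.9*r^3 - 2.89*r^2 - 2.13*r - 2.49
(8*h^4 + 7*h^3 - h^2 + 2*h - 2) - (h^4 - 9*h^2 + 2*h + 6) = 7*h^4 + 7*h^3 + 8*h^2 - 8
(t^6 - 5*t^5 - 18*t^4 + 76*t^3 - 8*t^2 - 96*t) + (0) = t^6 - 5*t^5 - 18*t^4 + 76*t^3 - 8*t^2 - 96*t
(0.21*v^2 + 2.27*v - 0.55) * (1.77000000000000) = 0.3717*v^2 + 4.0179*v - 0.9735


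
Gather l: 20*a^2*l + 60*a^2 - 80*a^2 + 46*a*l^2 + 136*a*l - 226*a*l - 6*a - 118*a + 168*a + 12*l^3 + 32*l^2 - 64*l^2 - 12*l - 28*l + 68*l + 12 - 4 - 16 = -20*a^2 + 44*a + 12*l^3 + l^2*(46*a - 32) + l*(20*a^2 - 90*a + 28) - 8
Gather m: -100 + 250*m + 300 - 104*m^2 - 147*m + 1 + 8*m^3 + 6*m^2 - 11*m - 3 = 8*m^3 - 98*m^2 + 92*m + 198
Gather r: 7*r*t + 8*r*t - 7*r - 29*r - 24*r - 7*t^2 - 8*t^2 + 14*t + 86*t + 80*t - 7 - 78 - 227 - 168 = r*(15*t - 60) - 15*t^2 + 180*t - 480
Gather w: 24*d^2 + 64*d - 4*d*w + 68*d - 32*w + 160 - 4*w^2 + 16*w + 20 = 24*d^2 + 132*d - 4*w^2 + w*(-4*d - 16) + 180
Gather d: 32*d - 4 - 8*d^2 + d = -8*d^2 + 33*d - 4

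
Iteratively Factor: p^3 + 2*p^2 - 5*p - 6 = (p + 3)*(p^2 - p - 2) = (p + 1)*(p + 3)*(p - 2)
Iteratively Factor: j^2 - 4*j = (j)*(j - 4)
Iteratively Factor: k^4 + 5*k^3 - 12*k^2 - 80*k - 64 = (k + 4)*(k^3 + k^2 - 16*k - 16) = (k + 4)^2*(k^2 - 3*k - 4) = (k + 1)*(k + 4)^2*(k - 4)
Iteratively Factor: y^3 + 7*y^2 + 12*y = (y + 3)*(y^2 + 4*y) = (y + 3)*(y + 4)*(y)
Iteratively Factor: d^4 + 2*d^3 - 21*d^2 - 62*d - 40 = (d + 2)*(d^3 - 21*d - 20) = (d - 5)*(d + 2)*(d^2 + 5*d + 4) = (d - 5)*(d + 2)*(d + 4)*(d + 1)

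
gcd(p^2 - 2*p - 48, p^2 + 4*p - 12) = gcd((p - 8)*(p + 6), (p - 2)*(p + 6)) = p + 6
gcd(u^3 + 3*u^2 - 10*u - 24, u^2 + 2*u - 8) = u + 4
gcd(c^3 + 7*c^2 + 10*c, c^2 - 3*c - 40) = c + 5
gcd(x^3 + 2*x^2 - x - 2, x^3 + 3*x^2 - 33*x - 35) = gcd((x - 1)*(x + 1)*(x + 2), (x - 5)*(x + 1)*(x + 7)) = x + 1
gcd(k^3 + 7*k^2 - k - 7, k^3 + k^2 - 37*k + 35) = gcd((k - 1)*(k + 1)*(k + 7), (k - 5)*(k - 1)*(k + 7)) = k^2 + 6*k - 7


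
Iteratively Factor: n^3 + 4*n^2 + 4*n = (n)*(n^2 + 4*n + 4) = n*(n + 2)*(n + 2)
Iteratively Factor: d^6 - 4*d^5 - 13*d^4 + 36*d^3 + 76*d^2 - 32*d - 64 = (d - 4)*(d^5 - 13*d^3 - 16*d^2 + 12*d + 16) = (d - 4)*(d + 2)*(d^4 - 2*d^3 - 9*d^2 + 2*d + 8) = (d - 4)*(d + 2)^2*(d^3 - 4*d^2 - d + 4) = (d - 4)*(d - 1)*(d + 2)^2*(d^2 - 3*d - 4) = (d - 4)^2*(d - 1)*(d + 2)^2*(d + 1)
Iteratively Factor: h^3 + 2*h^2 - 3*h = (h - 1)*(h^2 + 3*h) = (h - 1)*(h + 3)*(h)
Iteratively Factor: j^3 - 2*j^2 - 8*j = (j - 4)*(j^2 + 2*j) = j*(j - 4)*(j + 2)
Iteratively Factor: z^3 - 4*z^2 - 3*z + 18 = (z - 3)*(z^2 - z - 6) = (z - 3)^2*(z + 2)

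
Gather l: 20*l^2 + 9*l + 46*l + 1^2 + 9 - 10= 20*l^2 + 55*l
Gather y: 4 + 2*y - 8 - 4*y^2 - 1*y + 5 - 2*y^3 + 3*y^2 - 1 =-2*y^3 - y^2 + y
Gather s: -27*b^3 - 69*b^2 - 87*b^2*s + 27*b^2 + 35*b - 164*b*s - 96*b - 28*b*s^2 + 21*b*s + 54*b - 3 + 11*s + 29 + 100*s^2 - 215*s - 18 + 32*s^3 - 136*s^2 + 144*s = -27*b^3 - 42*b^2 - 7*b + 32*s^3 + s^2*(-28*b - 36) + s*(-87*b^2 - 143*b - 60) + 8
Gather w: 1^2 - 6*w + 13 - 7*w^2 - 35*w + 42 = -7*w^2 - 41*w + 56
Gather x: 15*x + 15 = 15*x + 15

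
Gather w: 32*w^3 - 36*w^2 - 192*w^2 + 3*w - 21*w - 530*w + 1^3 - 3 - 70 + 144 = 32*w^3 - 228*w^2 - 548*w + 72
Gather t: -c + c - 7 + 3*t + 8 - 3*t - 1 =0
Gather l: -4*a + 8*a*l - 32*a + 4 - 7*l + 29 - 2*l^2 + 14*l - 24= -36*a - 2*l^2 + l*(8*a + 7) + 9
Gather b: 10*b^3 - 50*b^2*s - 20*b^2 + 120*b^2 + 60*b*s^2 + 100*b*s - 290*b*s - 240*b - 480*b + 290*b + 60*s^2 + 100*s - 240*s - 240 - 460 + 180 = 10*b^3 + b^2*(100 - 50*s) + b*(60*s^2 - 190*s - 430) + 60*s^2 - 140*s - 520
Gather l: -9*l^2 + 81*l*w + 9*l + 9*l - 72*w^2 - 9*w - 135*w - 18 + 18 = -9*l^2 + l*(81*w + 18) - 72*w^2 - 144*w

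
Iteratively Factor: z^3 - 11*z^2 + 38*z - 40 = (z - 2)*(z^2 - 9*z + 20) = (z - 4)*(z - 2)*(z - 5)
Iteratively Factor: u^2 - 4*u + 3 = (u - 3)*(u - 1)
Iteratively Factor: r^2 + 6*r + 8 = (r + 2)*(r + 4)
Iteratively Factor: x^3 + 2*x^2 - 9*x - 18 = (x - 3)*(x^2 + 5*x + 6) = (x - 3)*(x + 2)*(x + 3)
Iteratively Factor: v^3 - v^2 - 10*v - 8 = (v + 2)*(v^2 - 3*v - 4) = (v - 4)*(v + 2)*(v + 1)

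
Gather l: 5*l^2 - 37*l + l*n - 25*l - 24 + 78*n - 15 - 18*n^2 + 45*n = 5*l^2 + l*(n - 62) - 18*n^2 + 123*n - 39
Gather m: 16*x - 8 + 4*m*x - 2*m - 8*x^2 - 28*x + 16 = m*(4*x - 2) - 8*x^2 - 12*x + 8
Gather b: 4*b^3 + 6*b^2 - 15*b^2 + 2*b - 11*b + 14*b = 4*b^3 - 9*b^2 + 5*b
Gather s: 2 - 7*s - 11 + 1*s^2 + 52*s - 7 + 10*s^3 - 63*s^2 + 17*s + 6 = 10*s^3 - 62*s^2 + 62*s - 10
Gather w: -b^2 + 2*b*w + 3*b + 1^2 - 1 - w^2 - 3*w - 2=-b^2 + 3*b - w^2 + w*(2*b - 3) - 2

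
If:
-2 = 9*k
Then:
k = -2/9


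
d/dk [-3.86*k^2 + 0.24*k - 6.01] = 0.24 - 7.72*k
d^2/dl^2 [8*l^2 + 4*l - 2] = 16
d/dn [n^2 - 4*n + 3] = 2*n - 4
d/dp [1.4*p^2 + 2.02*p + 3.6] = 2.8*p + 2.02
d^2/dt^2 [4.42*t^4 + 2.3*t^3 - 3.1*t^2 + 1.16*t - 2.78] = 53.04*t^2 + 13.8*t - 6.2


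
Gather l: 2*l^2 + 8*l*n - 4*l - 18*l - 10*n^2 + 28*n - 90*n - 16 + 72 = 2*l^2 + l*(8*n - 22) - 10*n^2 - 62*n + 56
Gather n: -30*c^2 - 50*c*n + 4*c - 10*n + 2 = -30*c^2 + 4*c + n*(-50*c - 10) + 2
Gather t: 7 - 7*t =7 - 7*t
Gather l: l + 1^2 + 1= l + 2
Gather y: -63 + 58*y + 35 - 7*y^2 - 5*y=-7*y^2 + 53*y - 28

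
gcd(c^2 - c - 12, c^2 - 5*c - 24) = c + 3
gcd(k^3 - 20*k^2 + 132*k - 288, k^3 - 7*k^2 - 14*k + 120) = k - 6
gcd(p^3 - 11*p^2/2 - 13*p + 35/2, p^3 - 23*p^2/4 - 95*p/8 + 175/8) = p^2 - 9*p/2 - 35/2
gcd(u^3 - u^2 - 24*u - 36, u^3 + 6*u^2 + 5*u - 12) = u + 3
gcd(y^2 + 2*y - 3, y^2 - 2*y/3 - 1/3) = y - 1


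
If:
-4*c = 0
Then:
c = 0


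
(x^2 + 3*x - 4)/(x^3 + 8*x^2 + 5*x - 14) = (x + 4)/(x^2 + 9*x + 14)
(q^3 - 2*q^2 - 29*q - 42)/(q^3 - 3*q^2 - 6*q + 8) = (q^2 - 4*q - 21)/(q^2 - 5*q + 4)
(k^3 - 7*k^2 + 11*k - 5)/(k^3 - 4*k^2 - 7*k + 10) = (k - 1)/(k + 2)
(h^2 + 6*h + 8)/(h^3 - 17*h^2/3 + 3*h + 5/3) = 3*(h^2 + 6*h + 8)/(3*h^3 - 17*h^2 + 9*h + 5)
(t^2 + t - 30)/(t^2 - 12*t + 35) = (t + 6)/(t - 7)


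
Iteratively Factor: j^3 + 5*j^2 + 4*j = (j)*(j^2 + 5*j + 4) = j*(j + 1)*(j + 4)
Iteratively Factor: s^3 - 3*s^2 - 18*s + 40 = (s - 2)*(s^2 - s - 20) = (s - 5)*(s - 2)*(s + 4)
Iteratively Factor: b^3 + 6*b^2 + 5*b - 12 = (b + 3)*(b^2 + 3*b - 4) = (b + 3)*(b + 4)*(b - 1)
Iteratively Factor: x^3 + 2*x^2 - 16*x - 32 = (x + 4)*(x^2 - 2*x - 8) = (x + 2)*(x + 4)*(x - 4)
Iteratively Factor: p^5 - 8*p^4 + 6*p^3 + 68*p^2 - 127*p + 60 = (p - 1)*(p^4 - 7*p^3 - p^2 + 67*p - 60) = (p - 1)^2*(p^3 - 6*p^2 - 7*p + 60) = (p - 5)*(p - 1)^2*(p^2 - p - 12) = (p - 5)*(p - 4)*(p - 1)^2*(p + 3)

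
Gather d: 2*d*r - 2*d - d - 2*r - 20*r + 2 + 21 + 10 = d*(2*r - 3) - 22*r + 33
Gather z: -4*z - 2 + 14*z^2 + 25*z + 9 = 14*z^2 + 21*z + 7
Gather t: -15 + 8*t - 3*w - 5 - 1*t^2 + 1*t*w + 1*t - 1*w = -t^2 + t*(w + 9) - 4*w - 20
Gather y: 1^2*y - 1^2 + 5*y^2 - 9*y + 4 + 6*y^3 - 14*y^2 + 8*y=6*y^3 - 9*y^2 + 3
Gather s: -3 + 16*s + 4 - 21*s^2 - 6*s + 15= -21*s^2 + 10*s + 16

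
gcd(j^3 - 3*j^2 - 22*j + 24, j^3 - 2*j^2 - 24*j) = j^2 - 2*j - 24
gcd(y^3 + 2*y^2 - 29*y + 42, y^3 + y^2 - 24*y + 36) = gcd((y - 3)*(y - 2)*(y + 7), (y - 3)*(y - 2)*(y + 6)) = y^2 - 5*y + 6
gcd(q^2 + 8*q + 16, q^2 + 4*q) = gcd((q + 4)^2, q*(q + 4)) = q + 4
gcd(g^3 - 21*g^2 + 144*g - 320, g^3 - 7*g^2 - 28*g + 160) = g - 8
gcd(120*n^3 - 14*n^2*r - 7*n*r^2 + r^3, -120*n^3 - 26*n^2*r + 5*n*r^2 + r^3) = -20*n^2 - n*r + r^2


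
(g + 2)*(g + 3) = g^2 + 5*g + 6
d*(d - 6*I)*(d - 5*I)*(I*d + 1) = I*d^4 + 12*d^3 - 41*I*d^2 - 30*d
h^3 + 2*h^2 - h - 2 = (h - 1)*(h + 1)*(h + 2)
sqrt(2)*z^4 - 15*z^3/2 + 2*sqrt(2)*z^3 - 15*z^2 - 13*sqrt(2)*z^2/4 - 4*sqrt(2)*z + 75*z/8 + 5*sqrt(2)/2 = (z - 1/2)*(z + 5/2)*(z - 4*sqrt(2))*(sqrt(2)*z + 1/2)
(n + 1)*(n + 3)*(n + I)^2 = n^4 + 4*n^3 + 2*I*n^3 + 2*n^2 + 8*I*n^2 - 4*n + 6*I*n - 3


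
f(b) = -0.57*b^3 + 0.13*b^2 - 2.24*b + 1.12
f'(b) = -1.71*b^2 + 0.26*b - 2.24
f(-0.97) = 3.94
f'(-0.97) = -4.10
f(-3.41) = 32.87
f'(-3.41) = -23.01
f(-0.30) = 1.82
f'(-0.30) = -2.47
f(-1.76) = 8.57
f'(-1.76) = -7.99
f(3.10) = -21.56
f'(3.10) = -17.87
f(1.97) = -7.15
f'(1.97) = -8.36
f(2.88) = -17.87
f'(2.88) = -15.67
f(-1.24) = 5.18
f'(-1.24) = -5.19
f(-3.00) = 24.40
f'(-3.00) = -18.41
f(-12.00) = 1031.68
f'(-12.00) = -251.60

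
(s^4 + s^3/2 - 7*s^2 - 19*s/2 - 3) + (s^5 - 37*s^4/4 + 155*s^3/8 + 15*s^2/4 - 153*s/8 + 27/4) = s^5 - 33*s^4/4 + 159*s^3/8 - 13*s^2/4 - 229*s/8 + 15/4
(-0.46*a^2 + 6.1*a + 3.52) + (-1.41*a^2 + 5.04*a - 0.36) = -1.87*a^2 + 11.14*a + 3.16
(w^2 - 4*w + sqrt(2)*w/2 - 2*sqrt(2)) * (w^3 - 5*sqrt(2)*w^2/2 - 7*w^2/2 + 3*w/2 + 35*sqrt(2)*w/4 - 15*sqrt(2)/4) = w^5 - 15*w^4/2 - 2*sqrt(2)*w^4 + 13*w^3 + 15*sqrt(2)*w^3 - 31*sqrt(2)*w^2 + 51*w^2/4 - 155*w/4 + 12*sqrt(2)*w + 15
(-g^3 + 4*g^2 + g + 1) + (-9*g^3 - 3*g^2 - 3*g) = -10*g^3 + g^2 - 2*g + 1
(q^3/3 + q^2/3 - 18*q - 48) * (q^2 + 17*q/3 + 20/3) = q^5/3 + 20*q^4/9 - 125*q^3/9 - 1330*q^2/9 - 392*q - 320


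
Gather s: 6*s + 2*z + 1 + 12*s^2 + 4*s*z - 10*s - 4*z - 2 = 12*s^2 + s*(4*z - 4) - 2*z - 1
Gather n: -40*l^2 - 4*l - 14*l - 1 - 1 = -40*l^2 - 18*l - 2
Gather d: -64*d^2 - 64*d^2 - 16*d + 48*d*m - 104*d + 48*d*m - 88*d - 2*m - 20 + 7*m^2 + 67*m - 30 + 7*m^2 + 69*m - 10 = -128*d^2 + d*(96*m - 208) + 14*m^2 + 134*m - 60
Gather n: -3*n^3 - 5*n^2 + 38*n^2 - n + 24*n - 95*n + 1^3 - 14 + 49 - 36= -3*n^3 + 33*n^2 - 72*n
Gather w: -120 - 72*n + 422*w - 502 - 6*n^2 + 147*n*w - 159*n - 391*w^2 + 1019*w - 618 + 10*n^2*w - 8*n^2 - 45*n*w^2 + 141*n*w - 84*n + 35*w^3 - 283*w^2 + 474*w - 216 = -14*n^2 - 315*n + 35*w^3 + w^2*(-45*n - 674) + w*(10*n^2 + 288*n + 1915) - 1456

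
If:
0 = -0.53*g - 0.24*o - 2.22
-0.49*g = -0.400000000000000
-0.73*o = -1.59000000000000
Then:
No Solution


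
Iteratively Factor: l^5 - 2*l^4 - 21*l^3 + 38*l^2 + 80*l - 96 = (l - 4)*(l^4 + 2*l^3 - 13*l^2 - 14*l + 24) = (l - 4)*(l - 3)*(l^3 + 5*l^2 + 2*l - 8) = (l - 4)*(l - 3)*(l + 2)*(l^2 + 3*l - 4) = (l - 4)*(l - 3)*(l - 1)*(l + 2)*(l + 4)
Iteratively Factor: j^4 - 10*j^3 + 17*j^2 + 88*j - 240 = (j + 3)*(j^3 - 13*j^2 + 56*j - 80) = (j - 4)*(j + 3)*(j^2 - 9*j + 20) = (j - 5)*(j - 4)*(j + 3)*(j - 4)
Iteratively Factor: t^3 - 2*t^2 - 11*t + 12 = (t - 1)*(t^2 - t - 12) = (t - 1)*(t + 3)*(t - 4)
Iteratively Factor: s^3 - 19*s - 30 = (s + 2)*(s^2 - 2*s - 15) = (s + 2)*(s + 3)*(s - 5)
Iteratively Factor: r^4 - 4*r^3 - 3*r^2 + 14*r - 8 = (r - 1)*(r^3 - 3*r^2 - 6*r + 8) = (r - 1)*(r + 2)*(r^2 - 5*r + 4) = (r - 4)*(r - 1)*(r + 2)*(r - 1)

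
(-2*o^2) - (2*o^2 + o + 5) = -4*o^2 - o - 5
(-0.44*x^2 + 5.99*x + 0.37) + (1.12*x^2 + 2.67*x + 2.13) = 0.68*x^2 + 8.66*x + 2.5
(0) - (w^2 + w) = -w^2 - w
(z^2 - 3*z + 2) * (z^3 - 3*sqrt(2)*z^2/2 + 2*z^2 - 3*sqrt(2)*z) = z^5 - 3*sqrt(2)*z^4/2 - z^4 - 4*z^3 + 3*sqrt(2)*z^3/2 + 4*z^2 + 6*sqrt(2)*z^2 - 6*sqrt(2)*z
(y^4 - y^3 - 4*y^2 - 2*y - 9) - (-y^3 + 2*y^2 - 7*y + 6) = y^4 - 6*y^2 + 5*y - 15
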